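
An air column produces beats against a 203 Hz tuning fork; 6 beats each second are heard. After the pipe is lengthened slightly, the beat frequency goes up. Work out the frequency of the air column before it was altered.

197 Hz

|f − 203| = 6, so the air column was at either 197 Hz or 209 Hz.
A longer pipe has a lower fundamental; the adjustment lowers the air column's frequency.
The beat rate rose, so the adjustment moved the air column further from 203 Hz — it was already below the reference.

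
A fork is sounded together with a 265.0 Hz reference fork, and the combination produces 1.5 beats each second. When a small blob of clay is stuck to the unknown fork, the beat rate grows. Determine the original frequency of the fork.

263.5 Hz

|f − 265.0| = 1.5, so the fork was at either 263.5 Hz or 266.5 Hz.
Adding mass to a fork lowers its frequency; the adjustment lowers the fork's frequency.
The beat rate rose, so the adjustment moved the fork further from 265.0 Hz — it was already below the reference.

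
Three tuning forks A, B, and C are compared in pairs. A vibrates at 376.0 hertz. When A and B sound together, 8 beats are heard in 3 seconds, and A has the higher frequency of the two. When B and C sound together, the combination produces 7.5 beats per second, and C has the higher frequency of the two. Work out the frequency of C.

380.8333 Hz

A–B: Beat frequency = 8/3 = 2.6667 Hz.
B is below A, so f_B = 376.0 − 2.6667 = 373.3333 Hz.
C is above B, so f_C = 373.3333 + 7.5 = 380.8333 Hz.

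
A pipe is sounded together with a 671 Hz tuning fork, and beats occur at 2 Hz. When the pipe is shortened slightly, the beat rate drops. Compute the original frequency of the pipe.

|f − 671| = 2, so the pipe was at either 669 Hz or 673 Hz.
A shorter pipe has a higher fundamental; the adjustment raises the pipe's frequency.
The beat rate fell, so the adjustment moved the pipe toward 671 Hz — it must have started below the reference.

669 Hz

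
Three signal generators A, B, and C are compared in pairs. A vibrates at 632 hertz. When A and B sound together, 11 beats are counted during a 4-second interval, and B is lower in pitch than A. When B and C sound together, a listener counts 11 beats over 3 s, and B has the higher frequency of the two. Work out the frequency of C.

625.5833 Hz

A–B: Beat frequency = 11/4 = 2.75 Hz.
B is below A, so f_B = 632 − 2.75 = 629.25 Hz.
B–C: Beat frequency = 11/3 = 3.6667 Hz.
C is below B, so f_C = 629.25 − 3.6667 = 625.5833 Hz.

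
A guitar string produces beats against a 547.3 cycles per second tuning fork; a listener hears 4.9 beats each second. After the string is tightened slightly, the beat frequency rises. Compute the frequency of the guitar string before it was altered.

|f − 547.3| = 4.9, so the guitar string was at either 542.4 Hz or 552.2 Hz.
Increasing tension raises a string's frequency; the adjustment raises the guitar string's frequency.
The beat rate rose, so the adjustment moved the guitar string further from 547.3 Hz — it was already above the reference.

552.2 Hz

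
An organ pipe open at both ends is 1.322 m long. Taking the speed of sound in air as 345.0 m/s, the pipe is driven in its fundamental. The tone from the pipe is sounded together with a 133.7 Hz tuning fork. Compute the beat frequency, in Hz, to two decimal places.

3.22 Hz

Open pipe: f_n = n·v/(2L) = 1·345.0/(2·1.322) = 130.4841 Hz.
f_beat = |130.4841 − 133.7| = 3.22 Hz.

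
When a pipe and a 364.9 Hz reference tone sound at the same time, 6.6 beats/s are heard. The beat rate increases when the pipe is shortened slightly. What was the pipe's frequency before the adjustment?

371.5 Hz

|f − 364.9| = 6.6, so the pipe was at either 358.3 Hz or 371.5 Hz.
A shorter pipe has a higher fundamental; the adjustment raises the pipe's frequency.
The beat rate rose, so the adjustment moved the pipe further from 364.9 Hz — it was already above the reference.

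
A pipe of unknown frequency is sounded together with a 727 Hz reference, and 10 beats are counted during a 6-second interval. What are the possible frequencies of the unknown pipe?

725.3333 Hz or 728.6667 Hz

Beat frequency = 10/6 = 1.6667 Hz.
|f − 727| = 1.6667, so f = 727 ± 1.6667.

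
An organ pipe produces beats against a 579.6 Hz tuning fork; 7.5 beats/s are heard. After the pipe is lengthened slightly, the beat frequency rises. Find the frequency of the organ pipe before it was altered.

|f − 579.6| = 7.5, so the organ pipe was at either 572.1 Hz or 587.1 Hz.
A longer pipe has a lower fundamental; the adjustment lowers the organ pipe's frequency.
The beat rate rose, so the adjustment moved the organ pipe further from 579.6 Hz — it was already below the reference.

572.1 Hz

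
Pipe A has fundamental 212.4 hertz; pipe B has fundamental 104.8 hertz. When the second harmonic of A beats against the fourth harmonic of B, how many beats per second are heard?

5.6 Hz

Second harmonic of the first: 2·212.4 = 424.8 Hz.
Fourth harmonic of the second: 4·104.8 = 419.2 Hz.
f_beat = |424.8 − 419.2| = 5.6 Hz.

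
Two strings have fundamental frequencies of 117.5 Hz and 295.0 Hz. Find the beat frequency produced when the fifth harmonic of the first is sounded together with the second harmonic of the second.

2.5 Hz

Fifth harmonic of the first: 5·117.5 = 587.5 Hz.
Second harmonic of the second: 2·295.0 = 590.0 Hz.
f_beat = |587.5 − 590.0| = 2.5 Hz.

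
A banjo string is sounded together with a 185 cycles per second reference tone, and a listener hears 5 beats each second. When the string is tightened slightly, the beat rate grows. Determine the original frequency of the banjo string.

|f − 185| = 5, so the banjo string was at either 180 Hz or 190 Hz.
Increasing tension raises a string's frequency; the adjustment raises the banjo string's frequency.
The beat rate rose, so the adjustment moved the banjo string further from 185 Hz — it was already above the reference.

190 Hz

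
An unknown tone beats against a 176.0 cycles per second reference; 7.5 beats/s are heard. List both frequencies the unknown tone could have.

|f − 176.0| = 7.5, so f = 176.0 ± 7.5.

168.5 Hz or 183.5 Hz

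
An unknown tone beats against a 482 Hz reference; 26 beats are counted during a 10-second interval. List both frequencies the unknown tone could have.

479.4 Hz or 484.6 Hz

Beat frequency = 26/10 = 2.6 Hz.
|f − 482| = 2.6, so f = 482 ± 2.6.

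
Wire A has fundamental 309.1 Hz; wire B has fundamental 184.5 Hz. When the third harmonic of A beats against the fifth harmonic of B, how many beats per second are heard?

Third harmonic of the first: 3·309.1 = 927.3 Hz.
Fifth harmonic of the second: 5·184.5 = 922.5 Hz.
f_beat = |927.3 − 922.5| = 4.8 Hz.

4.8 Hz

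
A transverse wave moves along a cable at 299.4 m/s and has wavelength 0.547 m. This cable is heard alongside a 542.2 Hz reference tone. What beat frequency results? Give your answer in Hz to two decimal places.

Source frequency f = v/λ = 299.4/0.547 = 547.3492 Hz.
f_beat = |547.3492 − 542.2| = 5.15 Hz.

5.15 Hz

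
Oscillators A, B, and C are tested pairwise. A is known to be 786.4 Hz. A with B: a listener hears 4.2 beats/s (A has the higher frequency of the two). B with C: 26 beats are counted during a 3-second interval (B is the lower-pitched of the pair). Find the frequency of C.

B is below A, so f_B = 786.4 − 4.2 = 782.2 Hz.
B–C: Beat frequency = 26/3 = 8.6667 Hz.
C is above B, so f_C = 782.2 + 8.6667 = 790.8667 Hz.

790.8667 Hz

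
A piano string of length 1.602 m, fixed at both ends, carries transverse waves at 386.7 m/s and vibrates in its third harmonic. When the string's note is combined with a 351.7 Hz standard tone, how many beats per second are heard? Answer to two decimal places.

10.38 Hz

For a string fixed at both ends, f_n = n·v/(2L) = 3·386.7/(2·1.602) = 362.0787 Hz.
f_beat = |362.0787 − 351.7| = 10.38 Hz.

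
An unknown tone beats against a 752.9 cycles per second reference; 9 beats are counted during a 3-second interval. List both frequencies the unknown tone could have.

Beat frequency = 9/3 = 3 Hz.
|f − 752.9| = 3, so f = 752.9 ± 3.

749.9 Hz or 755.9 Hz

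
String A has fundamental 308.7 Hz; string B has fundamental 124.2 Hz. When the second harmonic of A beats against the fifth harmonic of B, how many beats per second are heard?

Second harmonic of the first: 2·308.7 = 617.4 Hz.
Fifth harmonic of the second: 5·124.2 = 621.0 Hz.
f_beat = |617.4 − 621.0| = 3.6 Hz.

3.6 Hz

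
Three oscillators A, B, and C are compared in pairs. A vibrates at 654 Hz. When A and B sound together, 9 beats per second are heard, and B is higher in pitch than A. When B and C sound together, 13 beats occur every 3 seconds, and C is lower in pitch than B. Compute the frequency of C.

B is above A, so f_B = 654 + 9 = 663 Hz.
B–C: Beat frequency = 13/3 = 4.3333 Hz.
C is below B, so f_C = 663 − 4.3333 = 658.6667 Hz.

658.6667 Hz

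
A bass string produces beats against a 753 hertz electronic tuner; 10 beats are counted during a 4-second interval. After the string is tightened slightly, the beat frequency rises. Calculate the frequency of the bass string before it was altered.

755.5 Hz

Beat frequency = 10/4 = 2.5 Hz.
|f − 753| = 2.5, so the bass string was at either 750.5 Hz or 755.5 Hz.
Increasing tension raises a string's frequency; the adjustment raises the bass string's frequency.
The beat rate rose, so the adjustment moved the bass string further from 753 Hz — it was already above the reference.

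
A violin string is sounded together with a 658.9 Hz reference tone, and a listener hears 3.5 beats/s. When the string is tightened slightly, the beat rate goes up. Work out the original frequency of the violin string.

|f − 658.9| = 3.5, so the violin string was at either 655.4 Hz or 662.4 Hz.
Increasing tension raises a string's frequency; the adjustment raises the violin string's frequency.
The beat rate rose, so the adjustment moved the violin string further from 658.9 Hz — it was already above the reference.

662.4 Hz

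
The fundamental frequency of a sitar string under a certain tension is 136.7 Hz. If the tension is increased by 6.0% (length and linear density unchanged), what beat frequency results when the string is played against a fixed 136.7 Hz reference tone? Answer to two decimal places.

For a string, f ∝ √T, so the new frequency is 136.7·√1.060 = 140.7413 Hz.
f_beat = |140.7413 − 136.7| = 4.04 Hz.

4.04 Hz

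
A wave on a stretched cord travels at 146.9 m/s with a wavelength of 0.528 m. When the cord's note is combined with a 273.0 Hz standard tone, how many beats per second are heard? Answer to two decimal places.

Source frequency f = v/λ = 146.9/0.528 = 278.2197 Hz.
f_beat = |278.2197 − 273.0| = 5.22 Hz.

5.22 Hz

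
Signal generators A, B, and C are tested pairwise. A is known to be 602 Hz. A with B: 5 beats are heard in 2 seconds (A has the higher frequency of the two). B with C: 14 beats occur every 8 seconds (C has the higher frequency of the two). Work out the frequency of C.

601.25 Hz

A–B: Beat frequency = 5/2 = 2.5 Hz.
B is below A, so f_B = 602 − 2.5 = 599.5 Hz.
B–C: Beat frequency = 14/8 = 1.75 Hz.
C is above B, so f_C = 599.5 + 1.75 = 601.25 Hz.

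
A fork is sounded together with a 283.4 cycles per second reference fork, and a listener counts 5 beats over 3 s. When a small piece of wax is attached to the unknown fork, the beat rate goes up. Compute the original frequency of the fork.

Beat frequency = 5/3 = 1.6667 Hz.
|f − 283.4| = 1.6667, so the fork was at either 281.7333 Hz or 285.0667 Hz.
Loading a fork with wax lowers its frequency; the adjustment lowers the fork's frequency.
The beat rate rose, so the adjustment moved the fork further from 283.4 Hz — it was already below the reference.

281.7333 Hz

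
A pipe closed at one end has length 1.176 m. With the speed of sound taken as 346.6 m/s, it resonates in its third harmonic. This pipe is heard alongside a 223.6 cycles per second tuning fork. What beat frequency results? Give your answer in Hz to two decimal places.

Closed pipe (odd harmonics): f_n = n·v/(4L) = 3·346.6/(4·1.176) = 221.0459 Hz.
f_beat = |221.0459 − 223.6| = 2.55 Hz.

2.55 Hz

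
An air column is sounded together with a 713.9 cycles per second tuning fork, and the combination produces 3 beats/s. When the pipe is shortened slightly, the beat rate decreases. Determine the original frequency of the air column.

710.9 Hz

|f − 713.9| = 3, so the air column was at either 710.9 Hz or 716.9 Hz.
A shorter pipe has a higher fundamental; the adjustment raises the air column's frequency.
The beat rate fell, so the adjustment moved the air column toward 713.9 Hz — it must have started below the reference.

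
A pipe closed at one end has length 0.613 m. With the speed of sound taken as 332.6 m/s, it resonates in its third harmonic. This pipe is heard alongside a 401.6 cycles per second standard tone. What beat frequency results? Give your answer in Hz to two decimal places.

Closed pipe (odd harmonics): f_n = n·v/(4L) = 3·332.6/(4·0.613) = 406.9331 Hz.
f_beat = |406.9331 − 401.6| = 5.33 Hz.

5.33 Hz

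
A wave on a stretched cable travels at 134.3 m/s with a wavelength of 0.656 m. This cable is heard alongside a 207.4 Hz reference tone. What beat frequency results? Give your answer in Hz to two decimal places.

2.67 Hz

Source frequency f = v/λ = 134.3/0.656 = 204.7256 Hz.
f_beat = |204.7256 − 207.4| = 2.67 Hz.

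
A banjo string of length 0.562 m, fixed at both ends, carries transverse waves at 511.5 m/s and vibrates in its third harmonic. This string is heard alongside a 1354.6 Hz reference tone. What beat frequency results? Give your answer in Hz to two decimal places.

10.61 Hz

For a string fixed at both ends, f_n = n·v/(2L) = 3·511.5/(2·0.562) = 1365.2135 Hz.
f_beat = |1365.2135 − 1354.6| = 10.61 Hz.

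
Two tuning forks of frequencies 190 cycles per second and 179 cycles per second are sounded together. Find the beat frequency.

11 Hz

Beats arise from superposition of two nearby frequencies; the beat rate is |f₁ − f₂|.
|190 − 179| = 11 Hz.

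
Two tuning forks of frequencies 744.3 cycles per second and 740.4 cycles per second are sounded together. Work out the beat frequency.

3.9 Hz

f_beat = |f₁ − f₂|.
|744.3 − 740.4| = 3.9 Hz.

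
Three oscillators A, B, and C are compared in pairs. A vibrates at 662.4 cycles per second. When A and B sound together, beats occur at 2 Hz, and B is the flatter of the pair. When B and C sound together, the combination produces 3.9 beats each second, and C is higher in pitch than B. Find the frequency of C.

664.3 Hz

B is below A, so f_B = 662.4 − 2 = 660.4 Hz.
C is above B, so f_C = 660.4 + 3.9 = 664.3 Hz.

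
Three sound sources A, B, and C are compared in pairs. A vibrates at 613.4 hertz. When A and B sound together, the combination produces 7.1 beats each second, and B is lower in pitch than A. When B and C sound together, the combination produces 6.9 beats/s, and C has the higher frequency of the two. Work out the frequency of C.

B is below A, so f_B = 613.4 − 7.1 = 606.3 Hz.
C is above B, so f_C = 606.3 + 6.9 = 613.2 Hz.

613.2 Hz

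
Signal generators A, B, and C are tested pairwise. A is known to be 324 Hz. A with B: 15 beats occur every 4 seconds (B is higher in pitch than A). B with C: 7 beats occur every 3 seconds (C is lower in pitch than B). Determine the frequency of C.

A–B: Beat frequency = 15/4 = 3.75 Hz.
B is above A, so f_B = 324 + 3.75 = 327.75 Hz.
B–C: Beat frequency = 7/3 = 2.3333 Hz.
C is below B, so f_C = 327.75 − 2.3333 = 325.4167 Hz.

325.4167 Hz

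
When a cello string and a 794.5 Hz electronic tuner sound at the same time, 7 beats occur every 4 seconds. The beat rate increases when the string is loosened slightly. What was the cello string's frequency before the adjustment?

792.75 Hz

Beat frequency = 7/4 = 1.75 Hz.
|f − 794.5| = 1.75, so the cello string was at either 792.75 Hz or 796.25 Hz.
Reducing tension lowers a string's frequency; the adjustment lowers the cello string's frequency.
The beat rate rose, so the adjustment moved the cello string further from 794.5 Hz — it was already below the reference.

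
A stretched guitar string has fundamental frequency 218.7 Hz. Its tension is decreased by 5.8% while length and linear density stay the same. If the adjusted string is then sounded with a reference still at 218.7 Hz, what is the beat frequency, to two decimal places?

For a string, f ∝ √T, so the new frequency is 218.7·√0.942 = 212.2630 Hz.
f_beat = |212.2630 − 218.7| = 6.44 Hz.

6.44 Hz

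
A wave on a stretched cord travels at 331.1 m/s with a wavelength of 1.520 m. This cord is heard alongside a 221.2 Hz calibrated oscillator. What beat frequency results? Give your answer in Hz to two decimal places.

Source frequency f = v/λ = 331.1/1.520 = 217.8289 Hz.
f_beat = |217.8289 − 221.2| = 3.37 Hz.

3.37 Hz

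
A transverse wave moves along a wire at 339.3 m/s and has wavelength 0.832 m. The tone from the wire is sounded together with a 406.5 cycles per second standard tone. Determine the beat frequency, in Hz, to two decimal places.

1.31 Hz

Source frequency f = v/λ = 339.3/0.832 = 407.8125 Hz.
f_beat = |407.8125 − 406.5| = 1.31 Hz.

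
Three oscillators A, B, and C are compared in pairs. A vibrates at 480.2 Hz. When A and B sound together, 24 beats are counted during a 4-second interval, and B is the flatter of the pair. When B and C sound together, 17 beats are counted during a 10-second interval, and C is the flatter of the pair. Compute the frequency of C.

472.5 Hz

A–B: Beat frequency = 24/4 = 6 Hz.
B is below A, so f_B = 480.2 − 6 = 474.2 Hz.
B–C: Beat frequency = 17/10 = 1.7 Hz.
C is below B, so f_C = 474.2 − 1.7 = 472.5 Hz.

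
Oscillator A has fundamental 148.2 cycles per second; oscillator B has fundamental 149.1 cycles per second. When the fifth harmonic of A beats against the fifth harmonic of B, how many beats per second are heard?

Fifth harmonic of the first: 5·148.2 = 741.0 Hz.
Fifth harmonic of the second: 5·149.1 = 745.5 Hz.
f_beat = |741.0 − 745.5| = 4.5 Hz.

4.5 Hz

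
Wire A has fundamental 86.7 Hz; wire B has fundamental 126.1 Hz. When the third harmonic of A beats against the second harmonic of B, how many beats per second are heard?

7.9 Hz

Third harmonic of the first: 3·86.7 = 260.1 Hz.
Second harmonic of the second: 2·126.1 = 252.2 Hz.
f_beat = |260.1 − 252.2| = 7.9 Hz.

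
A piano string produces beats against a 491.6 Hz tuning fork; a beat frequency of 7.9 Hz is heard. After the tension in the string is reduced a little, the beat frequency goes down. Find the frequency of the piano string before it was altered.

499.5 Hz

|f − 491.6| = 7.9, so the piano string was at either 483.7 Hz or 499.5 Hz.
Lower tension means lower frequency; the adjustment lowers the piano string's frequency.
The beat rate fell, so the adjustment moved the piano string toward 491.6 Hz — it must have started above the reference.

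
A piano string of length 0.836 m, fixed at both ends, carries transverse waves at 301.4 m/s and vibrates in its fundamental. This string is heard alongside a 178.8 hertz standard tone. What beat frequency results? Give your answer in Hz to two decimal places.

For a string fixed at both ends, f_n = n·v/(2L) = 1·301.4/(2·0.836) = 180.2632 Hz.
f_beat = |180.2632 − 178.8| = 1.46 Hz.

1.46 Hz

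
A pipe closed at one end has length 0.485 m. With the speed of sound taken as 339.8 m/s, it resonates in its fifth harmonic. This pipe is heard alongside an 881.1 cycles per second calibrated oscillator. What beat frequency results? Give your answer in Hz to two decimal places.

5.33 Hz

Closed pipe (odd harmonics): f_n = n·v/(4L) = 5·339.8/(4·0.485) = 875.7732 Hz.
f_beat = |875.7732 − 881.1| = 5.33 Hz.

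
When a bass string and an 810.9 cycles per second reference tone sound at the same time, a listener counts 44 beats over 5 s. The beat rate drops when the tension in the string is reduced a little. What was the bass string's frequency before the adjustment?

Beat frequency = 44/5 = 8.8 Hz.
|f − 810.9| = 8.8, so the bass string was at either 802.1 Hz or 819.7 Hz.
Lower tension means lower frequency; the adjustment lowers the bass string's frequency.
The beat rate fell, so the adjustment moved the bass string toward 810.9 Hz — it must have started above the reference.

819.7 Hz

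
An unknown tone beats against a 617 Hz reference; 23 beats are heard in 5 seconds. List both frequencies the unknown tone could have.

612.4 Hz or 621.6 Hz

Beat frequency = 23/5 = 4.6 Hz.
|f − 617| = 4.6, so f = 617 ± 4.6.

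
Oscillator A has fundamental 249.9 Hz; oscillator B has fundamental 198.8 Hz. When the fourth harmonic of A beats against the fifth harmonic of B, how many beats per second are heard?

Fourth harmonic of the first: 4·249.9 = 999.6 Hz.
Fifth harmonic of the second: 5·198.8 = 994.0 Hz.
f_beat = |999.6 − 994.0| = 5.6 Hz.

5.6 Hz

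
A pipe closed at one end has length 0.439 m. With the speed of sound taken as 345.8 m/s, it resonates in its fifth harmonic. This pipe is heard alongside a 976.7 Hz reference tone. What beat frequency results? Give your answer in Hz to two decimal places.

7.92 Hz

Closed pipe (odd harmonics): f_n = n·v/(4L) = 5·345.8/(4·0.439) = 984.6241 Hz.
f_beat = |984.6241 − 976.7| = 7.92 Hz.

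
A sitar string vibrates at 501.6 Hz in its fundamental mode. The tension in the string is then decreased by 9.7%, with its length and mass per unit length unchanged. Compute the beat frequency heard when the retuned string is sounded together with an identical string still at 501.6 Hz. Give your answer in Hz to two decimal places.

For a string, f ∝ √T, so the new frequency is 501.6·√0.903 = 476.6520 Hz.
f_beat = |476.6520 − 501.6| = 24.95 Hz.

24.95 Hz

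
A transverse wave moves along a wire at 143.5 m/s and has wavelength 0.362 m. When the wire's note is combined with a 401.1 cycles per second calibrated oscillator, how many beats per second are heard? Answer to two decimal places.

4.69 Hz

Source frequency f = v/λ = 143.5/0.362 = 396.4088 Hz.
f_beat = |396.4088 − 401.1| = 4.69 Hz.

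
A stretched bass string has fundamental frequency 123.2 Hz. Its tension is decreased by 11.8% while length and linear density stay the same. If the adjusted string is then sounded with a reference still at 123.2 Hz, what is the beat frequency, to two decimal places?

For a string, f ∝ √T, so the new frequency is 123.2·√0.882 = 115.7031 Hz.
f_beat = |115.7031 − 123.2| = 7.50 Hz.

7.50 Hz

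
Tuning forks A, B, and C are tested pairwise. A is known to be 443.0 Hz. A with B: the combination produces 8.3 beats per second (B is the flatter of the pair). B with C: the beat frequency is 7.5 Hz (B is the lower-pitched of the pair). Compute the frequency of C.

B is below A, so f_B = 443.0 − 8.3 = 434.7 Hz.
C is above B, so f_C = 434.7 + 7.5 = 442.2 Hz.

442.2 Hz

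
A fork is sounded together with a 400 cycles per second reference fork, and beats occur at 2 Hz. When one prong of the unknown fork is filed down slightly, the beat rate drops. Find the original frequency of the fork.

398 Hz

|f − 400| = 2, so the fork was at either 398 Hz or 402 Hz.
Filing a prong removes mass and raises the fork's frequency; the adjustment raises the fork's frequency.
The beat rate fell, so the adjustment moved the fork toward 400 Hz — it must have started below the reference.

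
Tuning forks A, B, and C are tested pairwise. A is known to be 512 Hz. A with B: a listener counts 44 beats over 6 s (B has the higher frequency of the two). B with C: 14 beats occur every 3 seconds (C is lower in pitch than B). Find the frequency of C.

514.6667 Hz

A–B: Beat frequency = 44/6 = 7.3333 Hz.
B is above A, so f_B = 512 + 7.3333 = 519.3333 Hz.
B–C: Beat frequency = 14/3 = 4.6667 Hz.
C is below B, so f_C = 519.3333 − 4.6667 = 514.6667 Hz.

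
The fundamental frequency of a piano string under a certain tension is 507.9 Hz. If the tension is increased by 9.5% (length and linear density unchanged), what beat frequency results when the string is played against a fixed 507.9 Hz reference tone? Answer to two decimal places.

23.58 Hz

For a string, f ∝ √T, so the new frequency is 507.9·√1.095 = 531.4780 Hz.
f_beat = |531.4780 − 507.9| = 23.58 Hz.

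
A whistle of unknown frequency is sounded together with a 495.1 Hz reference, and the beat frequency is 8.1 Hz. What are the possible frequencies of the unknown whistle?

|f − 495.1| = 8.1, so f = 495.1 ± 8.1.

487 Hz or 503.2 Hz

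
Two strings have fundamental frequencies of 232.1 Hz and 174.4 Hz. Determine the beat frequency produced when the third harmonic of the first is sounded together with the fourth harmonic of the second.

Third harmonic of the first: 3·232.1 = 696.3 Hz.
Fourth harmonic of the second: 4·174.4 = 697.6 Hz.
f_beat = |696.3 − 697.6| = 1.3 Hz.

1.3 Hz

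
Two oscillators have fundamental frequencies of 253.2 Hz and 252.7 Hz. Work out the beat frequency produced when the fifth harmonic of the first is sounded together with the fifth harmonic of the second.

2.5 Hz

Fifth harmonic of the first: 5·253.2 = 1266.0 Hz.
Fifth harmonic of the second: 5·252.7 = 1263.5 Hz.
f_beat = |1266.0 − 1263.5| = 2.5 Hz.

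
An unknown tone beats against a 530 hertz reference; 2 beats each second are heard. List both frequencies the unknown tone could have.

528 Hz or 532 Hz

|f − 530| = 2, so f = 530 ± 2.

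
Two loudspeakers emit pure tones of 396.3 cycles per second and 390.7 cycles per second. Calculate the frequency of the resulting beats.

5.6 Hz

f_beat = |f₁ − f₂|.
|396.3 − 390.7| = 5.6 Hz.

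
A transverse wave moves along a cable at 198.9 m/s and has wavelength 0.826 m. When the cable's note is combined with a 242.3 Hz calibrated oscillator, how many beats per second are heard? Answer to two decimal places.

Source frequency f = v/λ = 198.9/0.826 = 240.7990 Hz.
f_beat = |240.7990 − 242.3| = 1.50 Hz.

1.50 Hz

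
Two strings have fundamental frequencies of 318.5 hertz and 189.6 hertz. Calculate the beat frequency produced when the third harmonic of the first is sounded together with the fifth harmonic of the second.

7.5 Hz

Third harmonic of the first: 3·318.5 = 955.5 Hz.
Fifth harmonic of the second: 5·189.6 = 948.0 Hz.
f_beat = |955.5 − 948.0| = 7.5 Hz.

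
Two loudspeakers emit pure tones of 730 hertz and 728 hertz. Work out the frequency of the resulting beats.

f_beat = |f₁ − f₂|.
|730 − 728| = 2 Hz.

2 Hz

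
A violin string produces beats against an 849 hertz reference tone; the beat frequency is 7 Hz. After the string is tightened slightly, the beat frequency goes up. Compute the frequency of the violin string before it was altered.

856 Hz

|f − 849| = 7, so the violin string was at either 842 Hz or 856 Hz.
Increasing tension raises a string's frequency; the adjustment raises the violin string's frequency.
The beat rate rose, so the adjustment moved the violin string further from 849 Hz — it was already above the reference.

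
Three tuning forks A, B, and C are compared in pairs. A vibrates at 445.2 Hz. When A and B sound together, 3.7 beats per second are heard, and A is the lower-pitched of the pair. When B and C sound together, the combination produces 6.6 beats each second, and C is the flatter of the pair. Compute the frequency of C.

B is above A, so f_B = 445.2 + 3.7 = 448.9 Hz.
C is below B, so f_C = 448.9 − 6.6 = 442.3 Hz.

442.3 Hz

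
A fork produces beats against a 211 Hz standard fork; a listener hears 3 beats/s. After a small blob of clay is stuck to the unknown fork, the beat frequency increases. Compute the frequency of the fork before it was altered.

|f − 211| = 3, so the fork was at either 208 Hz or 214 Hz.
Adding mass to a fork lowers its frequency; the adjustment lowers the fork's frequency.
The beat rate rose, so the adjustment moved the fork further from 211 Hz — it was already below the reference.

208 Hz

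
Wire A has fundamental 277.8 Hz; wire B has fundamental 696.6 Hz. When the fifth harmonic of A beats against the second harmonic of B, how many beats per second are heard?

Fifth harmonic of the first: 5·277.8 = 1389.0 Hz.
Second harmonic of the second: 2·696.6 = 1393.2 Hz.
f_beat = |1389.0 − 1393.2| = 4.2 Hz.

4.2 Hz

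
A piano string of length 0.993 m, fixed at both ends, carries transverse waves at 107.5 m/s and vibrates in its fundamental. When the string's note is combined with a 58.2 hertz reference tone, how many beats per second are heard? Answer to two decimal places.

4.07 Hz

For a string fixed at both ends, f_n = n·v/(2L) = 1·107.5/(2·0.993) = 54.1289 Hz.
f_beat = |54.1289 − 58.2| = 4.07 Hz.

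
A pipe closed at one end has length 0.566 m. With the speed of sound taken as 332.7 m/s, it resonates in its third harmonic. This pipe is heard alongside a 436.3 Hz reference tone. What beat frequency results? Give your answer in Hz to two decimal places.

4.56 Hz

Closed pipe (odd harmonics): f_n = n·v/(4L) = 3·332.7/(4·0.566) = 440.8569 Hz.
f_beat = |440.8569 − 436.3| = 4.56 Hz.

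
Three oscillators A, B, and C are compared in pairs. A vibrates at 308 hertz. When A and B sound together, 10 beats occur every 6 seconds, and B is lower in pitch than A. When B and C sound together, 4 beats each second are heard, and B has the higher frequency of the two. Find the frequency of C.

A–B: Beat frequency = 10/6 = 1.6667 Hz.
B is below A, so f_B = 308 − 1.6667 = 306.3333 Hz.
C is below B, so f_C = 306.3333 − 4 = 302.3333 Hz.

302.3333 Hz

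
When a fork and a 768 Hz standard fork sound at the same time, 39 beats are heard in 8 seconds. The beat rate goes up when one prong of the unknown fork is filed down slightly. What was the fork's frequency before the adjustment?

772.875 Hz

Beat frequency = 39/8 = 4.875 Hz.
|f − 768| = 4.875, so the fork was at either 763.125 Hz or 772.875 Hz.
Filing a prong removes mass and raises the fork's frequency; the adjustment raises the fork's frequency.
The beat rate rose, so the adjustment moved the fork further from 768 Hz — it was already above the reference.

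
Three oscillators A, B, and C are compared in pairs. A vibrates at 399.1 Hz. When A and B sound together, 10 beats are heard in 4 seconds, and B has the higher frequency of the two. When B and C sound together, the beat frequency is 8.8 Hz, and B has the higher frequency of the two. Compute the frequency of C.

392.8 Hz

A–B: Beat frequency = 10/4 = 2.5 Hz.
B is above A, so f_B = 399.1 + 2.5 = 401.6 Hz.
C is below B, so f_C = 401.6 − 8.8 = 392.8 Hz.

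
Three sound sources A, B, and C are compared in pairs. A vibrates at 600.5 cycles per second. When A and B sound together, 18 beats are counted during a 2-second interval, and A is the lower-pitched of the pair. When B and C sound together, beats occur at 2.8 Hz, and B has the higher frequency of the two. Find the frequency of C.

A–B: Beat frequency = 18/2 = 9 Hz.
B is above A, so f_B = 600.5 + 9 = 609.5 Hz.
C is below B, so f_C = 609.5 − 2.8 = 606.7 Hz.

606.7 Hz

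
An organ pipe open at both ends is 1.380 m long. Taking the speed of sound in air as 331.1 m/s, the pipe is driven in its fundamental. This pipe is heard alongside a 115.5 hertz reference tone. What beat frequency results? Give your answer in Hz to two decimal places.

Open pipe: f_n = n·v/(2L) = 1·331.1/(2·1.380) = 119.9638 Hz.
f_beat = |119.9638 − 115.5| = 4.46 Hz.

4.46 Hz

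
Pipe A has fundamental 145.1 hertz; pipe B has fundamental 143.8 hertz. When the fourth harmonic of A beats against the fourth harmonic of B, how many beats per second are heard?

5.2 Hz

Fourth harmonic of the first: 4·145.1 = 580.4 Hz.
Fourth harmonic of the second: 4·143.8 = 575.2 Hz.
f_beat = |580.4 − 575.2| = 5.2 Hz.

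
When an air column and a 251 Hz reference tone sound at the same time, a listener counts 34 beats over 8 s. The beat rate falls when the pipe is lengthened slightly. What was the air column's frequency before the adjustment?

Beat frequency = 34/8 = 4.25 Hz.
|f − 251| = 4.25, so the air column was at either 246.75 Hz or 255.25 Hz.
A longer pipe has a lower fundamental; the adjustment lowers the air column's frequency.
The beat rate fell, so the adjustment moved the air column toward 251 Hz — it must have started above the reference.

255.25 Hz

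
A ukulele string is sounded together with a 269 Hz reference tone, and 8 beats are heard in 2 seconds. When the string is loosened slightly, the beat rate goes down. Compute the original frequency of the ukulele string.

Beat frequency = 8/2 = 4 Hz.
|f − 269| = 4, so the ukulele string was at either 265 Hz or 273 Hz.
Reducing tension lowers a string's frequency; the adjustment lowers the ukulele string's frequency.
The beat rate fell, so the adjustment moved the ukulele string toward 269 Hz — it must have started above the reference.

273 Hz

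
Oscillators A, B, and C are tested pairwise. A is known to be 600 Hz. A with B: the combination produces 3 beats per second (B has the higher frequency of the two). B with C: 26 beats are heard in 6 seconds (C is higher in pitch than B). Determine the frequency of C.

607.3333 Hz

B is above A, so f_B = 600 + 3 = 603 Hz.
B–C: Beat frequency = 26/6 = 4.3333 Hz.
C is above B, so f_C = 603 + 4.3333 = 607.3333 Hz.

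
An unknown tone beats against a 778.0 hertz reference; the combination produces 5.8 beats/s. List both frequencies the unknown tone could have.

|f − 778.0| = 5.8, so f = 778.0 ± 5.8.

772.2 Hz or 783.8 Hz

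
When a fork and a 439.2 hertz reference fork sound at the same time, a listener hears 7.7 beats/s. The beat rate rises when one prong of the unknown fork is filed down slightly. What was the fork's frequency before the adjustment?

446.9 Hz

|f − 439.2| = 7.7, so the fork was at either 431.5 Hz or 446.9 Hz.
Filing a prong removes mass and raises the fork's frequency; the adjustment raises the fork's frequency.
The beat rate rose, so the adjustment moved the fork further from 439.2 Hz — it was already above the reference.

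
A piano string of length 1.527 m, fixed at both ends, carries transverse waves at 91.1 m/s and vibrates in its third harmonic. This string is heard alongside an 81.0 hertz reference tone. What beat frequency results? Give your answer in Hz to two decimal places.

For a string fixed at both ends, f_n = n·v/(2L) = 3·91.1/(2·1.527) = 89.4892 Hz.
f_beat = |89.4892 − 81.0| = 8.49 Hz.

8.49 Hz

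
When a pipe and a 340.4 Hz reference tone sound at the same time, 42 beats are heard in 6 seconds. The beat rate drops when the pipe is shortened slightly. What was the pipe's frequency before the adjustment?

333.4 Hz

Beat frequency = 42/6 = 7 Hz.
|f − 340.4| = 7, so the pipe was at either 333.4 Hz or 347.4 Hz.
A shorter pipe has a higher fundamental; the adjustment raises the pipe's frequency.
The beat rate fell, so the adjustment moved the pipe toward 340.4 Hz — it must have started below the reference.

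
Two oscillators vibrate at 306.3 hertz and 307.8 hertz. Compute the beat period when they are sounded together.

0.667 s

f_beat = |306.3 − 307.8| = 1.5 Hz.
Beat period T = 1 / f_beat = 1 / 1.5 s.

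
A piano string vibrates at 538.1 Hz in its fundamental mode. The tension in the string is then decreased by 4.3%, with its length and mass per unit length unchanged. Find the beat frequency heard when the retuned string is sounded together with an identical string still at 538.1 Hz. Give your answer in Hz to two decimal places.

11.70 Hz

For a string, f ∝ √T, so the new frequency is 538.1·√0.957 = 526.4037 Hz.
f_beat = |526.4037 − 538.1| = 11.70 Hz.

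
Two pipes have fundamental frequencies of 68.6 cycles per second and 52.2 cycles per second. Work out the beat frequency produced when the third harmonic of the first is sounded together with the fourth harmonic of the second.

Third harmonic of the first: 3·68.6 = 205.8 Hz.
Fourth harmonic of the second: 4·52.2 = 208.8 Hz.
f_beat = |205.8 − 208.8| = 3.0 Hz.

3.0 Hz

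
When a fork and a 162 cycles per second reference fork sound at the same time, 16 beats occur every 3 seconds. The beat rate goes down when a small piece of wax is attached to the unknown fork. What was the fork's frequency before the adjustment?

167.3333 Hz

Beat frequency = 16/3 = 5.3333 Hz.
|f − 162| = 5.3333, so the fork was at either 156.6667 Hz or 167.3333 Hz.
Loading a fork with wax lowers its frequency; the adjustment lowers the fork's frequency.
The beat rate fell, so the adjustment moved the fork toward 162 Hz — it must have started above the reference.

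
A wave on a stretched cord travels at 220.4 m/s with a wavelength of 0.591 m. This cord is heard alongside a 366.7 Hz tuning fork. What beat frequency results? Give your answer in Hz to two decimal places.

6.23 Hz

Source frequency f = v/λ = 220.4/0.591 = 372.9272 Hz.
f_beat = |372.9272 − 366.7| = 6.23 Hz.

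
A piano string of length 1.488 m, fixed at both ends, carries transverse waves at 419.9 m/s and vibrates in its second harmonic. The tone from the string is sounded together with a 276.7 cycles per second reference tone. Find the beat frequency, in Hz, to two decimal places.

For a string fixed at both ends, f_n = n·v/(2L) = 2·419.9/(2·1.488) = 282.1909 Hz.
f_beat = |282.1909 − 276.7| = 5.49 Hz.

5.49 Hz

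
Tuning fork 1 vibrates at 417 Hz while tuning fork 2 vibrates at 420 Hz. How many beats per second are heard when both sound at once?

Beats arise from superposition of two nearby frequencies; the beat rate is |f₁ − f₂|.
|417 − 420| = 3 Hz.

3 Hz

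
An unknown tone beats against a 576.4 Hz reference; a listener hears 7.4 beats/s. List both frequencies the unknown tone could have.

569 Hz or 583.8 Hz

|f − 576.4| = 7.4, so f = 576.4 ± 7.4.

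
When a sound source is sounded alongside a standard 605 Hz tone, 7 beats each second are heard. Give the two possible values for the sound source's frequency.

598 Hz or 612 Hz

|f − 605| = 7, so f = 605 ± 7.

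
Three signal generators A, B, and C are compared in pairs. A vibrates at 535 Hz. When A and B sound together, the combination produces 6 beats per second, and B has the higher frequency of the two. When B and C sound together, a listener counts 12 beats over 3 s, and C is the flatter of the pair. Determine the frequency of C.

537 Hz

B is above A, so f_B = 535 + 6 = 541 Hz.
B–C: Beat frequency = 12/3 = 4 Hz.
C is below B, so f_C = 541 − 4 = 537 Hz.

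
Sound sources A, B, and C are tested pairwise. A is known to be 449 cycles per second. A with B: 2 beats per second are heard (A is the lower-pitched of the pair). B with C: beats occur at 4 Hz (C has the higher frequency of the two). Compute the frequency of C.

455 Hz

B is above A, so f_B = 449 + 2 = 451 Hz.
C is above B, so f_C = 451 + 4 = 455 Hz.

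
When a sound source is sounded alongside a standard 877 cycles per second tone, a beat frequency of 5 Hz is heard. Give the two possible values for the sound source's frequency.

872 Hz or 882 Hz

|f − 877| = 5, so f = 877 ± 5.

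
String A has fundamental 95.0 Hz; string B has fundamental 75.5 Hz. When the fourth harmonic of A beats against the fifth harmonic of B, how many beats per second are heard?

Fourth harmonic of the first: 4·95.0 = 380.0 Hz.
Fifth harmonic of the second: 5·75.5 = 377.5 Hz.
f_beat = |380.0 − 377.5| = 2.5 Hz.

2.5 Hz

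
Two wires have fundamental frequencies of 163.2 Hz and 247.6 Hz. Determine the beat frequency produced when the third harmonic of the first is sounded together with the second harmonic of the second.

Third harmonic of the first: 3·163.2 = 489.6 Hz.
Second harmonic of the second: 2·247.6 = 495.2 Hz.
f_beat = |489.6 − 495.2| = 5.6 Hz.

5.6 Hz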